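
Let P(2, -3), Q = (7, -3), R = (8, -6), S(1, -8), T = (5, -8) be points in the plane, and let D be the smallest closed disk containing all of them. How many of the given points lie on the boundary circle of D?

The minimum enclosing circle of a finite set is fixed by two of the points (as a diameter) or three (as a circumcircle).
The minimum enclosing circle is determined by three boundary points: Q, R, S.
Their circumcentre is (189/46, -259/46) with r² = 16165/1058.
The farthest remaining point P is at distance² 12025/1058 ≤ 16165/1058.
The points at distance exactly r from the centre are Q, R, S — 3 points.

3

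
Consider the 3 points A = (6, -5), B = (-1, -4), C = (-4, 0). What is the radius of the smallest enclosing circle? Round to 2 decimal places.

Side lengths²: AB² = 50, AC² = 125, BC² = 25.
Since AC² = 125 ≥ 50 + 25 = 75, the angle opposite AC is not acute, so the smallest enclosing circle has AC as diameter.
Centre = midpoint of AC = (1, -2.5), r² = 125/4 = 31.25.
r = √(31.25) ≈ 5.59.

5.59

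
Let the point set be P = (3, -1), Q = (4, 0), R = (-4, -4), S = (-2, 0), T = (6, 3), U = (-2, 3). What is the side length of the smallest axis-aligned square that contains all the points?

10

The bounding box has width 10 and height 7.
An axis-aligned square enclosing the set must have side ≥ max(width, height).
So the minimum side is max(10, 7) = 10.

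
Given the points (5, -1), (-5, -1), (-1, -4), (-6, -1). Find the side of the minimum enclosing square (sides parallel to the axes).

11

The bounding box has width 11 and height 3.
An axis-aligned square enclosing the set must have side ≥ max(width, height).
So the minimum side is max(11, 3) = 11.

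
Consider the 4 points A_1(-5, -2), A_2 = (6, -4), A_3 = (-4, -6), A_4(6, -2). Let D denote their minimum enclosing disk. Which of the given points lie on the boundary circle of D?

A_1, A_2, A_4

The minimum enclosing circle of a finite set is fixed by two of the points (as a diameter) or three (as a circumcircle).
The farthest pair is A_1–A_2 with squared distance 125. The circle on this segment as diameter has centre (0.5, -3) and r² = 125/4 = 31.25.
Check A_3: distance² to centre = 29.25 ≤ 31.25, so it lies inside.
All remaining points lie in this disk, and no smaller disk contains both endpoints, so this is the minimum enclosing circle.
The points at distance exactly r from the centre are A_1, A_2, A_4 — 3 points.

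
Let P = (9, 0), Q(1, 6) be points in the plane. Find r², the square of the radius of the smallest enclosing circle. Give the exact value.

The smallest circle enclosing two points has them as diameter endpoints.
Centre = midpoint = (5, 3); r² = |PQ|²/4 = 100/4 = 25.

25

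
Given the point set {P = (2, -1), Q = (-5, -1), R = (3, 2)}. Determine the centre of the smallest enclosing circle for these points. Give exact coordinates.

(-1, 0.5)

Side lengths²: PQ² = 49, PR² = 10, QR² = 73.
Since QR² = 73 ≥ 49 + 10 = 59, the angle opposite QR is not acute, so the smallest enclosing circle has QR as diameter.
Centre = midpoint of QR = (-1, 0.5), r² = 73/4 = 18.25.
Centre = (-1, 0.5).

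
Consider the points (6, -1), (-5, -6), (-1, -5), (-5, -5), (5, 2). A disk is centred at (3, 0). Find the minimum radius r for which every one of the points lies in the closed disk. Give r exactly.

The required radius is the distance from (3, 0) to the farthest point.
Squared distances: 10, 100, 41, 89, 8.
Maximum is 100, attained at (-5, -6).
r = √100 = 10.

10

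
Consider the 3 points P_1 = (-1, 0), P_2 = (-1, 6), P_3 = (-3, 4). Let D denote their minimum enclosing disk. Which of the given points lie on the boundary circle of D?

P_1, P_2

Side lengths²: P_1P_2² = 36, P_1P_3² = 20, P_2P_3² = 8.
Since P_1P_2² = 36 ≥ 20 + 8 = 28, the angle opposite P_1P_2 is not acute, so the smallest enclosing circle has P_1P_2 as diameter.
Centre = midpoint of P_1P_2 = (-1, 3), r² = 36/4 = 9.
The points at distance exactly r from the centre are P_1, P_2 — 2 points.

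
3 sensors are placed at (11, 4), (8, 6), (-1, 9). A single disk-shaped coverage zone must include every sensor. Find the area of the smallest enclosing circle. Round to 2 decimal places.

Call the three points A, B, C in the order given.
Side lengths²: AB² = 13, AC² = 169, BC² = 90.
Since AC² = 169 ≥ 90 + 13 = 103, the angle opposite AC is not acute, so the smallest enclosing circle has AC as diameter.
Centre = midpoint of AC = (5, 6.5), r² = 169/4 = 42.25.
Area = π·r² = π·42.25 ≈ 132.73.

132.73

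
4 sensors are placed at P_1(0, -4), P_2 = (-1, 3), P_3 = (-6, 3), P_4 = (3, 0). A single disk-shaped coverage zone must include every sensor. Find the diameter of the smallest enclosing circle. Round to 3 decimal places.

A smallest enclosing disk is always determined by at most three of the input points on its boundary.
The minimum enclosing circle is determined by three boundary points: P_1, P_3, P_4.
Their circumcentre is (-11/6, 0.5) with r² = 425/18.
The farthest remaining point P_2 is at distance² 125/18 ≤ 425/18.
Diameter = 2r = 2√(425/18) ≈ 9.718.

9.718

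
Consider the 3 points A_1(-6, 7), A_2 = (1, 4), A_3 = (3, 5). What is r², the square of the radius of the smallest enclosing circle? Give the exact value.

Side lengths²: A_1A_2² = 58, A_1A_3² = 85, A_2A_3² = 5.
Since A_1A_3² = 85 ≥ 58 + 5 = 63, the angle opposite A_1A_3 is not acute, so the smallest enclosing circle has A_1A_3 as diameter.
Centre = midpoint of A_1A_3 = (-1.5, 6), r² = 85/4 = 21.25.

21.25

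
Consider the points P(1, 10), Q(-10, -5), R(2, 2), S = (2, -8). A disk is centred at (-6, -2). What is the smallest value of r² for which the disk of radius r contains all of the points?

The required radius is the distance from (-6, -2) to the farthest point.
Squared distances: 193, 25, 80, 100.
Maximum is 193, attained at P.

193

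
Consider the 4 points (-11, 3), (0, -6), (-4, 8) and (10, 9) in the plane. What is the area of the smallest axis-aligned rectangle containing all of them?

315

x ranges over [-11, 10], width 21.
y ranges over [-6, 9], height 15.
Area = 21 × 15 = 315.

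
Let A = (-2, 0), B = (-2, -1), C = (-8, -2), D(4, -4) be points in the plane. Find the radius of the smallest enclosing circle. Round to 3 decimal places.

By Welzl's lemma the MEC is supported by two points (diametrically opposite) or three points (on a circumcircle).
The farthest pair is C–D with squared distance 148. The circle on this segment as diameter has centre (-2, -3) and r² = 148/4 = 37.
Check A: distance² to centre = 9 ≤ 37, so it lies inside.
All remaining points lie in this disk, and no smaller disk contains both endpoints, so this is the minimum enclosing circle.
r = √37 ≈ 6.083.

6.083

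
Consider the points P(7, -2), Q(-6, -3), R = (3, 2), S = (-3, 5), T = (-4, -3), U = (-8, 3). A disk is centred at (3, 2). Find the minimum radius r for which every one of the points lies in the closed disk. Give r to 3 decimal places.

The required radius is the distance from (3, 2) to the farthest point.
Squared distances: 32, 106, 0, 45, 74, 122.
Maximum is 122, attained at U.
r = √122 ≈ 11.045.

11.045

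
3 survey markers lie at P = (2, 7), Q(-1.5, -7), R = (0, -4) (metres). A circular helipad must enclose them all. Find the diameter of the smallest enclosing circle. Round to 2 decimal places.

14.43

Side lengths²: PQ² = 208.25, PR² = 125, QR² = 11.25.
Since PQ² = 208.25 ≥ 125 + 11.25 = 136.25, the angle opposite PQ is not acute, so the smallest enclosing circle has PQ as diameter.
Centre = midpoint of PQ = (0.25, 0), r² = 208.25/4 = 52.0625.
Diameter = 2r = 2√(52.0625) ≈ 14.43.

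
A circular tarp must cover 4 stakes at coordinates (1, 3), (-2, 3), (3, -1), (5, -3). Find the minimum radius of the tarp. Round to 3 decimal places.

A smallest enclosing disk is always determined by at most three of the input points on its boundary.
The farthest pair is (-2, 3)–(5, -3) with squared distance 85. The circle on this segment as diameter has centre (1.5, 0) and r² = 85/4 = 21.25.
Check (1, 3): distance² to centre = 9.25 ≤ 21.25, so it lies inside.
All remaining points lie in this disk, and no smaller disk contains both endpoints, so this is the minimum enclosing circle.
r = √(21.25) ≈ 4.610.

4.610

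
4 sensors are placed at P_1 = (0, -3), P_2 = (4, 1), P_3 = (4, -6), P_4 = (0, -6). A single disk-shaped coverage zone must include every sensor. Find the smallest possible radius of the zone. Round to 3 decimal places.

The farthest pair is P_2–P_4 with squared distance 65. The circle on this segment as diameter has centre (2, -2.5) and r² = 65/4 = 16.25.
Check P_1: distance² to centre = 4.25 ≤ 16.25, so it lies inside.
All remaining points lie in this disk, and no smaller disk contains both endpoints, so this is the minimum enclosing circle.
r = √(16.25) ≈ 4.031.

4.031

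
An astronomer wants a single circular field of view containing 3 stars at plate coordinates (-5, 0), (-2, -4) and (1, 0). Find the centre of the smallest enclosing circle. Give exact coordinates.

Call the three points A, B, C in the order given.
Side lengths²: AB² = 25, AC² = 36, BC² = 25.
Since AC² = 36 < 25 + 25 = 50, the triangle is acute, so the smallest enclosing circle is the circumcircle.
Circumcentre = (-2, -0.875), r² = 9.765625.
Centre = (-2, -0.875).

(-2, -0.875)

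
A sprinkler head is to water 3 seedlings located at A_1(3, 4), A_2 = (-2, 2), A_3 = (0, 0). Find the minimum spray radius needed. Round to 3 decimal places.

Side lengths²: A_1A_2² = 29, A_1A_3² = 25, A_2A_3² = 8.
Since A_1A_2² = 29 < 25 + 8 = 33, the triangle is acute, so the smallest enclosing circle is the circumcircle.
Circumcentre = (9/14, 37/14), r² = 725/98.
r = √(725/98) ≈ 2.720.

2.720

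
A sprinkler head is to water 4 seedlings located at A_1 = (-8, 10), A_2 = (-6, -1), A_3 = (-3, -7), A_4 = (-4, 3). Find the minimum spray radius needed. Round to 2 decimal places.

A smallest enclosing disk is always determined by at most three of the input points on its boundary.
The farthest pair is A_1–A_3 with squared distance 314. The circle on this segment as diameter has centre (-5.5, 1.5) and r² = 314/4 = 78.5.
Check A_2: distance² to centre = 6.5 ≤ 78.5, so it lies inside.
All remaining points lie in this disk, and no smaller disk contains both endpoints, so this is the minimum enclosing circle.
r = √(78.5) ≈ 8.86.

8.86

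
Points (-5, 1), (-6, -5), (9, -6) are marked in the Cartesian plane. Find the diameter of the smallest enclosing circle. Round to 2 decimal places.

Call the three points A, B, C in the order given.
Side lengths²: AB² = 37, AC² = 245, BC² = 226.
Since AC² = 245 < 226 + 37 = 263, the triangle is acute, so the smallest enclosing circle is the circumcircle.
Circumcentre = (43/26, -83/26), r² = 20905/338.
Diameter = 2r = 2√(20905/338) ≈ 15.73.

15.73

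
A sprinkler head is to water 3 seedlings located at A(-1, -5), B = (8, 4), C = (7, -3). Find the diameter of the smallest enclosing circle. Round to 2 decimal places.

12.73

Side lengths²: AB² = 162, AC² = 68, BC² = 50.
Since AB² = 162 ≥ 68 + 50 = 118, the angle opposite AB is not acute, so the smallest enclosing circle has AB as diameter.
Centre = midpoint of AB = (3.5, -0.5), r² = 162/4 = 40.5.
Diameter = 2r = 2√(40.5) ≈ 12.73.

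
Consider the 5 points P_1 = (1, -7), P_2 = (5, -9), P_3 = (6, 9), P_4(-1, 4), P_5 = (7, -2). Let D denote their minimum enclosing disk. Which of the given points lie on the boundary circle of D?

P_2, P_3

A smallest enclosing disk is always determined by at most three of the input points on its boundary.
The farthest pair is P_2–P_3 with squared distance 325. The circle on this segment as diameter has centre (5.5, 0) and r² = 325/4 = 81.25.
Check P_1: distance² to centre = 69.25 ≤ 81.25, so it lies inside.
All remaining points lie in this disk, and no smaller disk contains both endpoints, so this is the minimum enclosing circle.
The points at distance exactly r from the centre are P_2, P_3 — 2 points.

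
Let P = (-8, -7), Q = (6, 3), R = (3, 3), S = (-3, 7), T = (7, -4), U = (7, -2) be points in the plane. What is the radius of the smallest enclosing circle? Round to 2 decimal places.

By Welzl's lemma the MEC is supported by two points (diametrically opposite) or three points (on a circumcircle).
The minimum enclosing circle is determined by three boundary points: P, S, T.
Their circumcentre is (-1.3, -1.5) with r² = 75.14.
The farthest remaining point Q is at distance² 73.54 ≤ 75.14.
r = √(75.14) ≈ 8.67.

8.67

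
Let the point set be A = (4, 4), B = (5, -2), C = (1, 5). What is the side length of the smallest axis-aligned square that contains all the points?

The bounding box has width 4 and height 7.
An axis-aligned square enclosing the set must have side ≥ max(width, height).
So the minimum side is max(4, 7) = 7.

7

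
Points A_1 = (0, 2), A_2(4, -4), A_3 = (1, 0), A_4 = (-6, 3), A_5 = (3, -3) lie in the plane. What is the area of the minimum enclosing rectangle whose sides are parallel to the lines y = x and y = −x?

42.5

In coordinates u = x + y, v = x − y the rectangle is axis-aligned; the map (x,y)→(u,v) scales areas by 2.
u-values: 2, 0, 1, -3, 0; range = 2 − (-3) = 5.
v-values: -2, 8, 1, -9, 6; range = 8 − (-9) = 17.
Area = (5 × 17) / 2 = 42.5.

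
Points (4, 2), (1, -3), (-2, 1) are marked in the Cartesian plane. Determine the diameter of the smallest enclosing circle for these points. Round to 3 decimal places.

6.568

Call the three points A, B, C in the order given.
Side lengths²: AB² = 34, AC² = 37, BC² = 25.
Since AC² = 37 < 34 + 25 = 59, the triangle is acute, so the smallest enclosing circle is the circumcircle.
Circumcentre = (65/54, 5/18), r² = 15725/1458.
Diameter = 2r = 2√(15725/1458) ≈ 6.568.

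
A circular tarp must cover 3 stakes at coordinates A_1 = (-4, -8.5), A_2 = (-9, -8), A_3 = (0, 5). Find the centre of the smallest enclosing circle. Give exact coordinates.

(-4.5, -1.5)

Side lengths²: A_1A_2² = 25.25, A_1A_3² = 198.25, A_2A_3² = 250.
Since A_2A_3² = 250 ≥ 198.25 + 25.25 = 223.5, the angle opposite A_2A_3 is not acute, so the smallest enclosing circle has A_2A_3 as diameter.
Centre = midpoint of A_2A_3 = (-4.5, -1.5), r² = 250/4 = 62.5.
Centre = (-4.5, -1.5).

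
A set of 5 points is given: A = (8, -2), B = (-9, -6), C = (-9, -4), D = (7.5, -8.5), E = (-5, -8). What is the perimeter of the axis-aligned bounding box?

47

Width = max x − min x = 8 − (-9) = 17.
Height = max y − min y = -2 − (-8.5) = 6.5.
Perimeter = 2(17 + 6.5) = 47.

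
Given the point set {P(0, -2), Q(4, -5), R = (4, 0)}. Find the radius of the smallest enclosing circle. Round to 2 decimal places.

2.80

Side lengths²: PQ² = 25, PR² = 20, QR² = 25.
Since QR² = 25 < 25 + 20 = 45, the triangle is acute, so the smallest enclosing circle is the circumcircle.
Circumcentre = (2.75, -2.5), r² = 7.8125.
r = √(7.8125) ≈ 2.80.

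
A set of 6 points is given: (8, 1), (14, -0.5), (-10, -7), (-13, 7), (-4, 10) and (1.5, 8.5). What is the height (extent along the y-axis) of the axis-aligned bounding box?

max y = 10, min y = -7, so height = 17.

17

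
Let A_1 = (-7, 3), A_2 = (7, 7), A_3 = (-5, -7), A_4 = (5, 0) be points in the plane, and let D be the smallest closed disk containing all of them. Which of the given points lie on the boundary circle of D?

A_2, A_3

A smallest enclosing disk is always determined by at most three of the input points on its boundary.
The farthest pair is A_2–A_3 with squared distance 340. The circle on this segment as diameter has centre (1, 0) and r² = 340/4 = 85.
Check A_1: distance² to centre = 73 ≤ 85, so it lies inside.
All remaining points lie in this disk, and no smaller disk contains both endpoints, so this is the minimum enclosing circle.
The points at distance exactly r from the centre are A_2, A_3 — 2 points.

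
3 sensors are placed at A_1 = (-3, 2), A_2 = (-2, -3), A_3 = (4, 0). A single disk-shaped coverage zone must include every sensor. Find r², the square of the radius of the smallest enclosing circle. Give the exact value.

3445/242

Side lengths²: A_1A_2² = 26, A_1A_3² = 53, A_2A_3² = 45.
Since A_1A_3² = 53 < 45 + 26 = 71, the triangle is acute, so the smallest enclosing circle is the circumcircle.
Circumcentre = (5/22, 1/22), r² = 3445/242.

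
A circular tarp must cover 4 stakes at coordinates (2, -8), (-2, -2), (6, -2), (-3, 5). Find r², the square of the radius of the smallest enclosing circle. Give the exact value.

48.5

By Welzl's lemma the MEC is supported by two points (diametrically opposite) or three points (on a circumcircle).
The farthest pair is (2, -8)–(-3, 5) with squared distance 194. The circle on this segment as diameter has centre (-0.5, -1.5) and r² = 194/4 = 48.5.
Check (-2, -2): distance² to centre = 2.5 ≤ 48.5, so it lies inside.
All remaining points lie in this disk, and no smaller disk contains both endpoints, so this is the minimum enclosing circle.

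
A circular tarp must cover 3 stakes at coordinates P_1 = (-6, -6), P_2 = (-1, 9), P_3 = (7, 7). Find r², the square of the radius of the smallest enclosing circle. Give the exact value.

Side lengths²: P_1P_2² = 250, P_1P_3² = 338, P_2P_3² = 68.
Since P_1P_3² = 338 ≥ 250 + 68 = 318, the angle opposite P_1P_3 is not acute, so the smallest enclosing circle has P_1P_3 as diameter.
Centre = midpoint of P_1P_3 = (0.5, 0.5), r² = 338/4 = 84.5.

84.5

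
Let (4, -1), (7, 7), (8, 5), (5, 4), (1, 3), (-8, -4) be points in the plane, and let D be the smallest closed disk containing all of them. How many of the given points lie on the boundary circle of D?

The minimum enclosing circle of a finite set is fixed by two of the points (as a diameter) or three (as a circumcircle).
The farthest pair is (7, 7)–(-8, -4) with squared distance 346. The circle on this segment as diameter has centre (-0.5, 1.5) and r² = 346/4 = 86.5.
Check (4, -1): distance² to centre = 26.5 ≤ 86.5, so it lies inside.
All remaining points lie in this disk, and no smaller disk contains both endpoints, so this is the minimum enclosing circle.
The points at distance exactly r from the centre are (7, 7), (-8, -4) — 2 points.

2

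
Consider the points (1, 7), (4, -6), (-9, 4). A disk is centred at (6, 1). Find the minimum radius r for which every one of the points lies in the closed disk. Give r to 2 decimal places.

The required radius is the distance from (6, 1) to the farthest point.
Squared distances: 61, 53, 234.
Maximum is 234, attained at (-9, 4).
r = √234 ≈ 15.30.

15.30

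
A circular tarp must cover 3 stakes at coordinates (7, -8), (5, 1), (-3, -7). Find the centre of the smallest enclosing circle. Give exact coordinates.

Call the three points A, B, C in the order given.
Side lengths²: AB² = 85, AC² = 101, BC² = 128.
Since BC² = 128 < 101 + 85 = 186, the triangle is acute, so the smallest enclosing circle is the circumcircle.
Circumcentre = (51/22, -95/22), r² = 8585/242.
Centre = (51/22, -95/22).

(51/22, -95/22)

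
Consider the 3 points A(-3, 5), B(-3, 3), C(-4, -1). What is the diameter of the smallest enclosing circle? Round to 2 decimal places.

Side lengths²: AB² = 4, AC² = 37, BC² = 17.
Since AC² = 37 ≥ 17 + 4 = 21, the angle opposite AC is not acute, so the smallest enclosing circle has AC as diameter.
Centre = midpoint of AC = (-3.5, 2), r² = 37/4 = 9.25.
Diameter = 2r = 2√(9.25) ≈ 6.08.

6.08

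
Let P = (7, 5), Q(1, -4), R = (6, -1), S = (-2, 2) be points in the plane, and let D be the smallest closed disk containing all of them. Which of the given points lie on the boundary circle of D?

The minimum enclosing circle of a finite set is fixed by two of the points (as a diameter) or three (as a circumcircle).
The minimum enclosing circle is determined by three boundary points: P, Q, S.
Their circumcentre is (47/14, 13/14) with r² = 2925/98.
The farthest remaining point R is at distance² 1049/98 ≤ 2925/98.
The points at distance exactly r from the centre are P, Q, S — 3 points.

P, Q, S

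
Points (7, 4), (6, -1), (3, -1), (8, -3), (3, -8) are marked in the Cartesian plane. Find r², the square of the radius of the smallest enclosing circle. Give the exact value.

40

A smallest enclosing disk is always determined by at most three of the input points on its boundary.
The farthest pair is (7, 4)–(3, -8) with squared distance 160. The circle on this segment as diameter has centre (5, -2) and r² = 160/4 = 40.
Check (6, -1): distance² to centre = 2 ≤ 40, so it lies inside.
All remaining points lie in this disk, and no smaller disk contains both endpoints, so this is the minimum enclosing circle.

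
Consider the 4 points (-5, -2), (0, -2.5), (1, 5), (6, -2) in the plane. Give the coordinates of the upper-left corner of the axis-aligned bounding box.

(-5, 5)

x-range [-5, 6], y-range [-2.5, 5].
The upper-left corner is (-5, 5).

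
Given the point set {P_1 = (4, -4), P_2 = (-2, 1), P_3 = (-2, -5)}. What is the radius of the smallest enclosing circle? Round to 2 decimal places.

3.96

Side lengths²: P_1P_2² = 61, P_1P_3² = 37, P_2P_3² = 36.
Since P_1P_2² = 61 < 37 + 36 = 73, the triangle is acute, so the smallest enclosing circle is the circumcircle.
Circumcentre = (7/12, -2), r² = 2257/144.
r = √(2257/144) ≈ 3.96.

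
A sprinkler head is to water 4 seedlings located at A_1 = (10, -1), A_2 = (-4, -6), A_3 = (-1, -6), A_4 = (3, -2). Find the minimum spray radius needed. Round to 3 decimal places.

7.433

The farthest pair is A_1–A_2 with squared distance 221. The circle on this segment as diameter has centre (3, -3.5) and r² = 221/4 = 55.25.
Check A_3: distance² to centre = 22.25 ≤ 55.25, so it lies inside.
All remaining points lie in this disk, and no smaller disk contains both endpoints, so this is the minimum enclosing circle.
r = √(55.25) ≈ 7.433.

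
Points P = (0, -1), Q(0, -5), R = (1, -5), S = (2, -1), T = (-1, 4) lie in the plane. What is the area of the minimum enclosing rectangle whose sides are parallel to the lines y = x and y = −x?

In coordinates u = x + y, v = x − y the rectangle is axis-aligned; the map (x,y)→(u,v) scales areas by 2.
u-values: -1, -5, -4, 1, 3; range = 3 − (-5) = 8.
v-values: 1, 5, 6, 3, -5; range = 6 − (-5) = 11.
Area = (8 × 11) / 2 = 44.

44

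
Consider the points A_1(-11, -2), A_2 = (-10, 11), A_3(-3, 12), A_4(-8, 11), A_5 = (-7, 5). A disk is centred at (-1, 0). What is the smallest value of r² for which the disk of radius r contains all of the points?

202

The required radius is the distance from (-1, 0) to the farthest point.
Squared distances: 104, 202, 148, 170, 61.
Maximum is 202, attained at A_2.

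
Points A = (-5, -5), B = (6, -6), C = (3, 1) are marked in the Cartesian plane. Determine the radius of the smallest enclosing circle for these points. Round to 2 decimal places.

5.68

Side lengths²: AB² = 122, AC² = 100, BC² = 58.
Since AB² = 122 < 100 + 58 = 158, the triangle is acute, so the smallest enclosing circle is the circumcircle.
Circumcentre = (23/37, -154/37), r² = 44225/1369.
r = √(44225/1369) ≈ 5.68.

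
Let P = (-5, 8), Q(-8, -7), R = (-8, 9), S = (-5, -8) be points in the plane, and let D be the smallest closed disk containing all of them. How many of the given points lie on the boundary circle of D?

2

A smallest enclosing disk is always determined by at most three of the input points on its boundary.
The farthest pair is R–S with squared distance 298. The circle on this segment as diameter has centre (-6.5, 0.5) and r² = 298/4 = 74.5.
Check P: distance² to centre = 58.5 ≤ 74.5, so it lies inside.
All remaining points lie in this disk, and no smaller disk contains both endpoints, so this is the minimum enclosing circle.
The points at distance exactly r from the centre are R, S — 2 points.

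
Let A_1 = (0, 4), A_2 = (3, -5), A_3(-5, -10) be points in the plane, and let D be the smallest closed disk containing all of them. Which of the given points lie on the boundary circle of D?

A_1, A_3

Side lengths²: A_1A_2² = 90, A_1A_3² = 221, A_2A_3² = 89.
Since A_1A_3² = 221 ≥ 90 + 89 = 179, the angle opposite A_1A_3 is not acute, so the smallest enclosing circle has A_1A_3 as diameter.
Centre = midpoint of A_1A_3 = (-2.5, -3), r² = 221/4 = 55.25.
The points at distance exactly r from the centre are A_1, A_3 — 2 points.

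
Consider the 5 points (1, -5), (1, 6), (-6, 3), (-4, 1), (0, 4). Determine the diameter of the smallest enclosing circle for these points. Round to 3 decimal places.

11.565

By Welzl's lemma the MEC is supported by two points (diametrically opposite) or three points (on a circumcircle).
The minimum enclosing circle is determined by three boundary points: (1, -5), (1, 6), (-6, 3).
Their circumcentre is (-11/14, 0.5) with r² = 3277/98.
The farthest remaining point (0, 4) is at distance² 1261/98 ≤ 3277/98.
Diameter = 2r = 2√(3277/98) ≈ 11.565.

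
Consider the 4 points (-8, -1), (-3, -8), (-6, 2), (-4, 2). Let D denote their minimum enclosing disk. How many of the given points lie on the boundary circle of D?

2

The minimum enclosing circle of a finite set is fixed by two of the points (as a diameter) or three (as a circumcircle).
The farthest pair is (-3, -8)–(-6, 2) with squared distance 109. The circle on this segment as diameter has centre (-4.5, -3) and r² = 109/4 = 27.25.
Check (-8, -1): distance² to centre = 16.25 ≤ 27.25, so it lies inside.
All remaining points lie in this disk, and no smaller disk contains both endpoints, so this is the minimum enclosing circle.
The points at distance exactly r from the centre are (-3, -8), (-6, 2) — 2 points.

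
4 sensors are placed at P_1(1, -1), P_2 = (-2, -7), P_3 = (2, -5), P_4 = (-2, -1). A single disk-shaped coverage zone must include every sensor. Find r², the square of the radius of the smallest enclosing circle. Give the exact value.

11.25

The minimum enclosing circle of a finite set is fixed by two of the points (as a diameter) or three (as a circumcircle).
The farthest pair is P_1–P_2 with squared distance 45. The circle on this segment as diameter has centre (-0.5, -4) and r² = 45/4 = 11.25.
Check P_3: distance² to centre = 7.25 ≤ 11.25, so it lies inside.
All remaining points lie in this disk, and no smaller disk contains both endpoints, so this is the minimum enclosing circle.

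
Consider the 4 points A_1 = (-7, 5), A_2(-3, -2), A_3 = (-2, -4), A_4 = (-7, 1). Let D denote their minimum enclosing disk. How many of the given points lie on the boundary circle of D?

By Welzl's lemma the MEC is supported by two points (diametrically opposite) or three points (on a circumcircle).
The farthest pair is A_1–A_3 with squared distance 106. The circle on this segment as diameter has centre (-4.5, 0.5) and r² = 106/4 = 26.5.
Check A_2: distance² to centre = 8.5 ≤ 26.5, so it lies inside.
All remaining points lie in this disk, and no smaller disk contains both endpoints, so this is the minimum enclosing circle.
The points at distance exactly r from the centre are A_1, A_3 — 2 points.

2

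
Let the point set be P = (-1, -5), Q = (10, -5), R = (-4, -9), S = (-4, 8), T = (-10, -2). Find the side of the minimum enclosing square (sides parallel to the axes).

The bounding box has width 20 and height 17.
An axis-aligned square enclosing the set must have side ≥ max(width, height).
So the minimum side is max(20, 17) = 20.

20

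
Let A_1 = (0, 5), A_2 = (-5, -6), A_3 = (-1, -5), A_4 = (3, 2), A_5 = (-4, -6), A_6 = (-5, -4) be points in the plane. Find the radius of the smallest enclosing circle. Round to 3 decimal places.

The farthest pair is A_1–A_2 with squared distance 146. The circle on this segment as diameter has centre (-2.5, -0.5) and r² = 146/4 = 36.5.
Check A_3: distance² to centre = 22.5 ≤ 36.5, so it lies inside.
All remaining points lie in this disk, and no smaller disk contains both endpoints, so this is the minimum enclosing circle.
r = √(36.5) ≈ 6.042.

6.042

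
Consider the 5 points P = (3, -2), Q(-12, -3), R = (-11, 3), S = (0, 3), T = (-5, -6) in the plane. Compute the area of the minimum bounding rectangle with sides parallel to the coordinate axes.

135

x ranges over [-12, 3], width 15.
y ranges over [-6, 3], height 9.
Area = 15 × 9 = 135.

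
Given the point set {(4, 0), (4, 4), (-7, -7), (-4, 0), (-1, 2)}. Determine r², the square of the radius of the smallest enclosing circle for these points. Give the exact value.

60.5

The farthest pair is (4, 4)–(-7, -7) with squared distance 242. The circle on this segment as diameter has centre (-1.5, -1.5) and r² = 242/4 = 60.5.
Check (4, 0): distance² to centre = 32.5 ≤ 60.5, so it lies inside.
All remaining points lie in this disk, and no smaller disk contains both endpoints, so this is the minimum enclosing circle.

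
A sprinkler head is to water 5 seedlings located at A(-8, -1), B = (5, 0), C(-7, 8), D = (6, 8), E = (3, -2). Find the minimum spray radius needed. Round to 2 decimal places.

The farthest pair is A–D with squared distance 277. The circle on this segment as diameter has centre (-1, 3.5) and r² = 277/4 = 69.25.
Check B: distance² to centre = 48.25 ≤ 69.25, so it lies inside.
All remaining points lie in this disk, and no smaller disk contains both endpoints, so this is the minimum enclosing circle.
r = √(69.25) ≈ 8.32.

8.32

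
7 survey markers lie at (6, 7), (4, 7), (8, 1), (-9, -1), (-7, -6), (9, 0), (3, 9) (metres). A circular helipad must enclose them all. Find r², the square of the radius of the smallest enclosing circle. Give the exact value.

12337/144

The minimum enclosing circle is determined by three boundary points: (-7, -6), (9, 0), (3, 9).
Their circumcentre is (-0.25, 1/3) with r² = 12337/144.
The farthest remaining point (6, 7) is at distance² 12025/144 ≤ 12337/144.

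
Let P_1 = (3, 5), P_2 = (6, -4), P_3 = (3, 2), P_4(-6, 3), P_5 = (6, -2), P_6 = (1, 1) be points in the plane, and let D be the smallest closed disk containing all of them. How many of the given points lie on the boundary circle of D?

2

The minimum enclosing circle of a finite set is fixed by two of the points (as a diameter) or three (as a circumcircle).
The farthest pair is P_2–P_4 with squared distance 193. The circle on this segment as diameter has centre (0, -0.5) and r² = 193/4 = 48.25.
Check P_1: distance² to centre = 39.25 ≤ 48.25, so it lies inside.
All remaining points lie in this disk, and no smaller disk contains both endpoints, so this is the minimum enclosing circle.
The points at distance exactly r from the centre are P_2, P_4 — 2 points.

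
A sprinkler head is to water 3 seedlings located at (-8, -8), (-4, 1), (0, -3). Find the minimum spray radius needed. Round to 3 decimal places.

Call the three points A, B, C in the order given.
Side lengths²: AB² = 97, AC² = 89, BC² = 32.
Since AB² = 97 < 89 + 32 = 121, the triangle is acute, so the smallest enclosing circle is the circumcircle.
Circumcentre = (-129/26, -103/26), r² = 8633/338.
r = √(8633/338) ≈ 5.054.

5.054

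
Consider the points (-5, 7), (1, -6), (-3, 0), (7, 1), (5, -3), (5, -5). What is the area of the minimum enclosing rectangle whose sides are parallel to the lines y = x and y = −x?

In coordinates u = x + y, v = x − y the rectangle is axis-aligned; the map (x,y)→(u,v) scales areas by 2.
u-values: 2, -5, -3, 8, 2, 0; range = 8 − (-5) = 13.
v-values: -12, 7, -3, 6, 8, 10; range = 10 − (-12) = 22.
Area = (13 × 22) / 2 = 143.

143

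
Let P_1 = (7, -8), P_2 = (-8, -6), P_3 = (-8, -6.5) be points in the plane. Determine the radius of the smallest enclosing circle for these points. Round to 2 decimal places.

Side lengths²: P_1P_2² = 229, P_1P_3² = 227.25, P_2P_3² = 0.25.
Since P_1P_2² = 229 ≥ 227.25 + 0.25 = 227.5, the angle opposite P_1P_2 is not acute, so the smallest enclosing circle has P_1P_2 as diameter.
Centre = midpoint of P_1P_2 = (-0.5, -7), r² = 229/4 = 57.25.
r = √(57.25) ≈ 7.57.

7.57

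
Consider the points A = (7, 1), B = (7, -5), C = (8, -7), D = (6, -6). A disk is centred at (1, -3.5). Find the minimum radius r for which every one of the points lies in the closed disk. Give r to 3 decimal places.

7.826

The required radius is the distance from (1, -3.5) to the farthest point.
Squared distances: 56.25, 38.25, 61.25, 31.25.
Maximum is 61.25, attained at C.
r = √(61.25) ≈ 7.826.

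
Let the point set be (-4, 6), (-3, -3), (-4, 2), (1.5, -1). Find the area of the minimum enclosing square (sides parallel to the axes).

The bounding box has width 5.5 and height 9.
An axis-aligned square enclosing the set must have side ≥ max(width, height).
So the minimum side is max(5.5, 9) = 9.
Area = 9² = 81.

81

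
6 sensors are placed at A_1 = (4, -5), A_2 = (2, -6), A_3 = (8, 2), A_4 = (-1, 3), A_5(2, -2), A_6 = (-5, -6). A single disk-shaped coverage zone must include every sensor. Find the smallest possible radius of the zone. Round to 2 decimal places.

The minimum enclosing circle of a finite set is fixed by two of the points (as a diameter) or three (as a circumcircle).
The farthest pair is A_3–A_6 with squared distance 233. The circle on this segment as diameter has centre (1.5, -2) and r² = 233/4 = 58.25.
Check A_1: distance² to centre = 15.25 ≤ 58.25, so it lies inside.
All remaining points lie in this disk, and no smaller disk contains both endpoints, so this is the minimum enclosing circle.
r = √(58.25) ≈ 7.63.

7.63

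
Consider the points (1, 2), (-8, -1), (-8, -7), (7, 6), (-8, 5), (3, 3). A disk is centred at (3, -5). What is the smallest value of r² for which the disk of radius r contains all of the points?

The required radius is the distance from (3, -5) to the farthest point.
Squared distances: 53, 137, 125, 137, 221, 64.
Maximum is 221, attained at (-8, 5).

221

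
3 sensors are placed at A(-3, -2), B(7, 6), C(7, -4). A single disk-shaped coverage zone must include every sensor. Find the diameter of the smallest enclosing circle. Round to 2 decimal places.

13.06

Side lengths²: AB² = 164, AC² = 104, BC² = 100.
Since AB² = 164 < 104 + 100 = 204, the triangle is acute, so the smallest enclosing circle is the circumcircle.
Circumcentre = (2.8, 1), r² = 42.64.
Diameter = 2r = 2√(42.64) ≈ 13.06.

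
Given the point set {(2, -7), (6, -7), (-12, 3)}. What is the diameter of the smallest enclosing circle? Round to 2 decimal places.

20.59

Call the three points A, B, C in the order given.
Side lengths²: AB² = 16, AC² = 296, BC² = 424.
Since BC² = 424 ≥ 296 + 16 = 312, the angle opposite BC is not acute, so the smallest enclosing circle has BC as diameter.
Centre = midpoint of BC = (-3, -2), r² = 424/4 = 106.
Diameter = 2r = 2√106 ≈ 20.59.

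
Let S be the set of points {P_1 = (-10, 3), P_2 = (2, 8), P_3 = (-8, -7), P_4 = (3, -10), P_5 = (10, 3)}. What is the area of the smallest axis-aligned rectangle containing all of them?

360

x ranges over [-10, 10], width 20.
y ranges over [-10, 8], height 18.
Area = 20 × 18 = 360.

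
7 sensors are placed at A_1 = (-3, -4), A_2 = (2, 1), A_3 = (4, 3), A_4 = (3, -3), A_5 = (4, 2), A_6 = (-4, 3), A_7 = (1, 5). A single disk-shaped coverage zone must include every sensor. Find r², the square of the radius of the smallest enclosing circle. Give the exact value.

25.22

The minimum enclosing circle of a finite set is fixed by two of the points (as a diameter) or three (as a circumcircle).
The minimum enclosing circle is determined by three boundary points: A_1, A_3, A_7.
Their circumcentre is (-0.1, 0.1) with r² = 25.22.
The farthest remaining point A_6 is at distance² 23.62 ≤ 25.22.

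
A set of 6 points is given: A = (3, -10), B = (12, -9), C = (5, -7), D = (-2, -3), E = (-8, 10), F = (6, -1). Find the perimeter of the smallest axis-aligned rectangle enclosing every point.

Width = max x − min x = 12 − (-8) = 20.
Height = max y − min y = 10 − (-10) = 20.
Perimeter = 2(20 + 20) = 80.

80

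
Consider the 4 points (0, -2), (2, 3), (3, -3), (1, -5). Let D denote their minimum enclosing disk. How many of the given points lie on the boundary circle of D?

2

The minimum enclosing circle of a finite set is fixed by two of the points (as a diameter) or three (as a circumcircle).
The farthest pair is (2, 3)–(1, -5) with squared distance 65. The circle on this segment as diameter has centre (1.5, -1) and r² = 65/4 = 16.25.
Check (0, -2): distance² to centre = 3.25 ≤ 16.25, so it lies inside.
All remaining points lie in this disk, and no smaller disk contains both endpoints, so this is the minimum enclosing circle.
The points at distance exactly r from the centre are (2, 3), (1, -5) — 2 points.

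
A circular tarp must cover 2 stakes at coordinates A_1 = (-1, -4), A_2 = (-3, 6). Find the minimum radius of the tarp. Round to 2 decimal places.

The smallest circle enclosing two points has them as diameter endpoints.
Centre = midpoint = (-2, 1); r² = |A_1A_2|²/4 = 104/4 = 26.
r = √26 ≈ 5.10.

5.10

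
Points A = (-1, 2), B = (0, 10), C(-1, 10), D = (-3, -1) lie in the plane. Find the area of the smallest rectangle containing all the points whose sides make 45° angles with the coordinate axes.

In coordinates u = x + y, v = x − y the rectangle is axis-aligned; the map (x,y)→(u,v) scales areas by 2.
u-values: 1, 10, 9, -4; range = 10 − (-4) = 14.
v-values: -3, -10, -11, -2; range = -2 − (-11) = 9.
Area = (14 × 9) / 2 = 63.

63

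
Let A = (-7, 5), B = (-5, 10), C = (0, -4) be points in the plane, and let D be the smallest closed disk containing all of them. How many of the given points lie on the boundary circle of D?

2

Side lengths²: AB² = 29, AC² = 130, BC² = 221.
Since BC² = 221 ≥ 130 + 29 = 159, the angle opposite BC is not acute, so the smallest enclosing circle has BC as diameter.
Centre = midpoint of BC = (-2.5, 3), r² = 221/4 = 55.25.
The points at distance exactly r from the centre are B, C — 2 points.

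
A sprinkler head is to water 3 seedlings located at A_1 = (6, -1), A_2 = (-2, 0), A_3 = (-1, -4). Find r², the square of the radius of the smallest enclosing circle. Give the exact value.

32045/1922

Side lengths²: A_1A_2² = 65, A_1A_3² = 58, A_2A_3² = 17.
Since A_1A_2² = 65 < 58 + 17 = 75, the triangle is acute, so the smallest enclosing circle is the circumcircle.
Circumcentre = (119/62, -71/62), r² = 32045/1922.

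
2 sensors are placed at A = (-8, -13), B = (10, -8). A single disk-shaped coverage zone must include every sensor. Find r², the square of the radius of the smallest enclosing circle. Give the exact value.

The smallest circle enclosing two points has them as diameter endpoints.
Centre = midpoint = (1, -10.5); r² = |AB|²/4 = 349/4 = 87.25.

87.25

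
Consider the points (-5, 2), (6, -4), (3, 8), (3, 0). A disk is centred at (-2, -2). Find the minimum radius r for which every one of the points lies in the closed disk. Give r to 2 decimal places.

The required radius is the distance from (-2, -2) to the farthest point.
Squared distances: 25, 68, 125, 29.
Maximum is 125, attained at (3, 8).
r = √125 ≈ 11.18.

11.18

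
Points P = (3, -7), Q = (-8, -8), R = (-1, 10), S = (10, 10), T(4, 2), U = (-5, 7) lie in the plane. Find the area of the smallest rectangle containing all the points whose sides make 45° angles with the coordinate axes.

In coordinates u = x + y, v = x − y the rectangle is axis-aligned; the map (x,y)→(u,v) scales areas by 2.
u-values: -4, -16, 9, 20, 6, 2; range = 20 − (-16) = 36.
v-values: 10, 0, -11, 0, 2, -12; range = 10 − (-12) = 22.
Area = (36 × 22) / 2 = 396.

396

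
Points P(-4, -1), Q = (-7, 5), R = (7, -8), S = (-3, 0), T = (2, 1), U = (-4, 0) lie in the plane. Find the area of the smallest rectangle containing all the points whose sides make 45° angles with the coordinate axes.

108

In coordinates u = x + y, v = x − y the rectangle is axis-aligned; the map (x,y)→(u,v) scales areas by 2.
u-values: -5, -2, -1, -3, 3, -4; range = 3 − (-5) = 8.
v-values: -3, -12, 15, -3, 1, -4; range = 15 − (-12) = 27.
Area = (8 × 27) / 2 = 108.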